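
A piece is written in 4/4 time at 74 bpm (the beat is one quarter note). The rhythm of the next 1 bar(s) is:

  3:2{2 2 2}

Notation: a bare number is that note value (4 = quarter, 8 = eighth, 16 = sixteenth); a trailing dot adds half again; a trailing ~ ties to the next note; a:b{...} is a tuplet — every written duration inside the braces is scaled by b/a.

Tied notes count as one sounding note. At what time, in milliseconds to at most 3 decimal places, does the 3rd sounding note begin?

1. 0.0ms @ 0 + 1081.081ms (4/3)
2. 1081.081ms @ 4/3 + 1081.081ms (4/3)
3. 2162.162ms @ 8/3 + 1081.081ms (4/3)

note 3 onset = 8/3b = 2162.162ms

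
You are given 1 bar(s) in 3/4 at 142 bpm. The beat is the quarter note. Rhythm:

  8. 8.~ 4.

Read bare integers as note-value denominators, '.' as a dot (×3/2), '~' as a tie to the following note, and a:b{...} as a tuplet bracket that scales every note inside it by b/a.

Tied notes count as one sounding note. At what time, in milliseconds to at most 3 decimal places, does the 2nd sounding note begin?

note 2 onset = 3/4b = 316.901ms

1. 0.0ms @ 0 + 316.901ms (3/4)
2. 316.901ms @ 3/4 + 950.704ms (9/4)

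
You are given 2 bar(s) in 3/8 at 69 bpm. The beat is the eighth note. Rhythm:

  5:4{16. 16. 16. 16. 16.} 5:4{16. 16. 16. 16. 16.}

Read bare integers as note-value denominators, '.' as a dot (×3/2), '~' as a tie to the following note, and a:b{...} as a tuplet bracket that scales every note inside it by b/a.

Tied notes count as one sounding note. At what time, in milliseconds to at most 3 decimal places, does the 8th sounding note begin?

1. 0.0ms @ 0 + 521.739ms (3/5)
2. 521.739ms @ 3/5 + 521.739ms (3/5)
3. 1043.478ms @ 6/5 + 521.739ms (3/5)
4. 1565.217ms @ 9/5 + 521.739ms (3/5)
5. 2086.957ms @ 12/5 + 521.739ms (3/5)
6. 2608.696ms @ 3 + 521.739ms (3/5)
7. 3130.435ms @ 18/5 + 521.739ms (3/5)
8. 3652.174ms @ 21/5 + 521.739ms (3/5)
9. 4173.913ms @ 24/5 + 521.739ms (3/5)
10. 4695.652ms @ 27/5 + 521.739ms (3/5)

note 8 onset = 21/5b = 3652.174ms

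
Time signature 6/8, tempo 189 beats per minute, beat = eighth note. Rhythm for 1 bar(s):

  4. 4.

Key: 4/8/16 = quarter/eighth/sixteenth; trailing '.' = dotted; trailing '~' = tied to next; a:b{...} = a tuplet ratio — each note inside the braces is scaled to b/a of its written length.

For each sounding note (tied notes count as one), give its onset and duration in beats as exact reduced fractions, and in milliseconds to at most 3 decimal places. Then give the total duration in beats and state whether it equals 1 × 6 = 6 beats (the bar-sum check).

1) 0.0ms=0b +952.381ms=3b
2) 952.381ms=3b +952.381ms=3b
Σ=6b of 6 (189bpm 6/8) — PASS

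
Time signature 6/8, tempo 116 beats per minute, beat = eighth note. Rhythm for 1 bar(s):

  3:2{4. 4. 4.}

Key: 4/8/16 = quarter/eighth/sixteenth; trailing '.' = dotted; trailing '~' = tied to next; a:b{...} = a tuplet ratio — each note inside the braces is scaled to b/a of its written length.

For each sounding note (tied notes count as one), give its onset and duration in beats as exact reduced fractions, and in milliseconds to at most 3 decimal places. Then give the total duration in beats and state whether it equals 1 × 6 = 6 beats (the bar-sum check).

1) 0.0ms=0b +1034.483ms=2b
2) 1034.483ms=2b +1034.483ms=2b
3) 2068.966ms=4b +1034.483ms=2b
Σ=6b of 6 (116bpm 6/8) — PASS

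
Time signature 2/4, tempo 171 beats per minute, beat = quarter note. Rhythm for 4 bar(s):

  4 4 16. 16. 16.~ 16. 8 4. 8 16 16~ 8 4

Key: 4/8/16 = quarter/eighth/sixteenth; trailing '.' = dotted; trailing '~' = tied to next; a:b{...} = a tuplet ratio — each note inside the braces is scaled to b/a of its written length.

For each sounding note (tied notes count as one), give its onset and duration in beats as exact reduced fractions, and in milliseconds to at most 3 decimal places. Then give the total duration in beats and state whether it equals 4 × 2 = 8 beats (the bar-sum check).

1) 0.0ms=0b +350.877ms=1b
2) 350.877ms=1b +350.877ms=1b
3) 701.754ms=2b +131.579ms=3/8b
4) 833.333ms=19/8b +131.579ms=3/8b
5) 964.912ms=11/4b +263.158ms=3/4b
6) 1228.07ms=7/2b +175.439ms=1/2b
7) 1403.509ms=4b +526.316ms=3/2b
8) 1929.825ms=11/2b +175.439ms=1/2b
9) 2105.263ms=6b +87.719ms=1/4b
10) 2192.982ms=25/4b +263.158ms=3/4b
11) 2456.14ms=7b +350.877ms=1b
Σ=8b of 8 (171bpm 2/4) — PASS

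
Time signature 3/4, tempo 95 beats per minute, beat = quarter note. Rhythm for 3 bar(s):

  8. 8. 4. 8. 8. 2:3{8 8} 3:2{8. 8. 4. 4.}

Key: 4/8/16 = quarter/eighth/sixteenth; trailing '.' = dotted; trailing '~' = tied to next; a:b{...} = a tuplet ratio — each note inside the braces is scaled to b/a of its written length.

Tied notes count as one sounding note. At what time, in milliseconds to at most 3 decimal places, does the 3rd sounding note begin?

note 3 onset = 3/2b = 947.368ms

1. 0.0ms @ 0 + 473.684ms (3/4)
2. 473.684ms @ 3/4 + 473.684ms (3/4)
3. 947.368ms @ 3/2 + 947.368ms (3/2)
4. 1894.737ms @ 3 + 473.684ms (3/4)
5. 2368.421ms @ 15/4 + 473.684ms (3/4)
6. 2842.105ms @ 9/2 + 473.684ms (3/4)
7. 3315.789ms @ 21/4 + 473.684ms (3/4)
8. 3789.474ms @ 6 + 315.789ms (1/2)
9. 4105.263ms @ 13/2 + 315.789ms (1/2)
10. 4421.053ms @ 7 + 631.579ms (1)
11. 5052.632ms @ 8 + 631.579ms (1)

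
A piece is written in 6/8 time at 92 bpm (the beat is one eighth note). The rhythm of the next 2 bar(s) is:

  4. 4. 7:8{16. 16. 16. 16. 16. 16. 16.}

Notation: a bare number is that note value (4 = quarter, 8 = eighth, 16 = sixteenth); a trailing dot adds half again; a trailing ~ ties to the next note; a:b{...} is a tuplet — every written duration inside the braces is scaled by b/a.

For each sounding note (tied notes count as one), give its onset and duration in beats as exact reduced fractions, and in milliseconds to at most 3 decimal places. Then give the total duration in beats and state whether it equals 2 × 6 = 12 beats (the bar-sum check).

1) 0.0ms=0b +1956.522ms=3b
2) 1956.522ms=3b +1956.522ms=3b
3) 3913.043ms=6b +559.006ms=6/7b
4) 4472.05ms=48/7b +559.006ms=6/7b
5) 5031.056ms=54/7b +559.006ms=6/7b
6) 5590.062ms=60/7b +559.006ms=6/7b
7) 6149.068ms=66/7b +559.006ms=6/7b
8) 6708.075ms=72/7b +559.006ms=6/7b
9) 7267.081ms=78/7b +559.006ms=6/7b
Σ=12b of 12 (92bpm 6/8) — PASS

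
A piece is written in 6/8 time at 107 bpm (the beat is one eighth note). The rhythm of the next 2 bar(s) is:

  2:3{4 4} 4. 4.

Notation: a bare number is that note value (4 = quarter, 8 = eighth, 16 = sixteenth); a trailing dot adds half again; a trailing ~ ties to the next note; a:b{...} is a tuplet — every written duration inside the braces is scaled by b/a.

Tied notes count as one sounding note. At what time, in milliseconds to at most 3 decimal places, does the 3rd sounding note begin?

1. 0.0ms @ 0 + 1682.243ms (3)
2. 1682.243ms @ 3 + 1682.243ms (3)
3. 3364.486ms @ 6 + 1682.243ms (3)
4. 5046.729ms @ 9 + 1682.243ms (3)

note 3 onset = 6b = 3364.486ms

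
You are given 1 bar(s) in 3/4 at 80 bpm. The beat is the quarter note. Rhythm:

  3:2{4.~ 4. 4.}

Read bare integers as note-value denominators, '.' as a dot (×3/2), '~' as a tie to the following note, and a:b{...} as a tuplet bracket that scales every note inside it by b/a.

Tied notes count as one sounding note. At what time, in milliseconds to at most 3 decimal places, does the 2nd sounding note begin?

1. 0.0ms @ 0 + 1500.0ms (2)
2. 1500.0ms @ 2 + 750.0ms (1)

note 2 onset = 2b = 1500.0ms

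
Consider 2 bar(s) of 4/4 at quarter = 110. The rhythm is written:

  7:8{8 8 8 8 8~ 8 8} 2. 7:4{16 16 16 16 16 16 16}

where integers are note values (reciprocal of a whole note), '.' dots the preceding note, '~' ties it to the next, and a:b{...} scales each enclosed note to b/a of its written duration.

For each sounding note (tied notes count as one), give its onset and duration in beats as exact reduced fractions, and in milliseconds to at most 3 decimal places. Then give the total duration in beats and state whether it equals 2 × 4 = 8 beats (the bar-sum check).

1) 0.0ms=0b +311.688ms=4/7b
2) 311.688ms=4/7b +311.688ms=4/7b
3) 623.377ms=8/7b +311.688ms=4/7b
4) 935.065ms=12/7b +311.688ms=4/7b
5) 1246.753ms=16/7b +623.377ms=8/7b
6) 1870.13ms=24/7b +311.688ms=4/7b
7) 2181.818ms=4b +1636.364ms=3b
8) 3818.182ms=7b +77.922ms=1/7b
9) 3896.104ms=50/7b +77.922ms=1/7b
10) 3974.026ms=51/7b +77.922ms=1/7b
11) 4051.948ms=52/7b +77.922ms=1/7b
12) 4129.87ms=53/7b +77.922ms=1/7b
13) 4207.792ms=54/7b +77.922ms=1/7b
14) 4285.714ms=55/7b +77.922ms=1/7b
Σ=8b of 8 (110bpm 4/4) — PASS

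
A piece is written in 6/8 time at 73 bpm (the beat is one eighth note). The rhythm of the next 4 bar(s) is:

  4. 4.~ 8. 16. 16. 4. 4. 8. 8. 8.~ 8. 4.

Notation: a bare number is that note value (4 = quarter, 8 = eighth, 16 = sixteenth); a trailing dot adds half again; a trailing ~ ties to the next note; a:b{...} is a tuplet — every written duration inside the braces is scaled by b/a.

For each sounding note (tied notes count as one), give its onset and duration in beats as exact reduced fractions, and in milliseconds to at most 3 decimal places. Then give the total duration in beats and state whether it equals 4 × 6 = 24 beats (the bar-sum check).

1) 0.0ms=0b +2465.753ms=3b
2) 2465.753ms=3b +3698.63ms=9/2b
3) 6164.384ms=15/2b +616.438ms=3/4b
4) 6780.822ms=33/4b +616.438ms=3/4b
5) 7397.26ms=9b +2465.753ms=3b
6) 9863.014ms=12b +2465.753ms=3b
7) 12328.767ms=15b +1232.877ms=3/2b
8) 13561.644ms=33/2b +1232.877ms=3/2b
9) 14794.521ms=18b +2465.753ms=3b
10) 17260.274ms=21b +2465.753ms=3b
Σ=24b of 24 (73bpm 6/8) — PASS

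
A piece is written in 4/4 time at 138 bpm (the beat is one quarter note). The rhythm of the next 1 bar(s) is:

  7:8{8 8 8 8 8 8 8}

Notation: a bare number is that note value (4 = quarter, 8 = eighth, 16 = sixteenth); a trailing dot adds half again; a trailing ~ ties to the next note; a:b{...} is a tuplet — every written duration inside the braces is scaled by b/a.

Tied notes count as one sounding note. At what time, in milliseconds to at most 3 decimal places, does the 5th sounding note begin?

note 5 onset = 16/7b = 993.789ms

1. 0.0ms @ 0 + 248.447ms (4/7)
2. 248.447ms @ 4/7 + 248.447ms (4/7)
3. 496.894ms @ 8/7 + 248.447ms (4/7)
4. 745.342ms @ 12/7 + 248.447ms (4/7)
5. 993.789ms @ 16/7 + 248.447ms (4/7)
6. 1242.236ms @ 20/7 + 248.447ms (4/7)
7. 1490.683ms @ 24/7 + 248.447ms (4/7)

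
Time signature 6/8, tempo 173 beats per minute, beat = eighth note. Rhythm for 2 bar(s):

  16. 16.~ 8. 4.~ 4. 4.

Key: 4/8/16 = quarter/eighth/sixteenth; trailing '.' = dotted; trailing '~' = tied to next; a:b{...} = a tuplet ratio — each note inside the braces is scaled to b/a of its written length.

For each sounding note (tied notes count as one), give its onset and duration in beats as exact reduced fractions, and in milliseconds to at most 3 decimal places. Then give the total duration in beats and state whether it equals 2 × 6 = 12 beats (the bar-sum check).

1) 0.0ms=0b +260.116ms=3/4b
2) 260.116ms=3/4b +780.347ms=9/4b
3) 1040.462ms=3b +2080.925ms=6b
4) 3121.387ms=9b +1040.462ms=3b
Σ=12b of 12 (173bpm 6/8) — PASS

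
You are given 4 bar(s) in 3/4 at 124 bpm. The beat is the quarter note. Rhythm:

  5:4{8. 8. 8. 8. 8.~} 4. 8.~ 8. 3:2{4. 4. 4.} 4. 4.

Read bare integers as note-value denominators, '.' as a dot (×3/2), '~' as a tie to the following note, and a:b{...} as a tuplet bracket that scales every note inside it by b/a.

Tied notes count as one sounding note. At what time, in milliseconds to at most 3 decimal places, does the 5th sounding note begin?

note 5 onset = 12/5b = 1161.29ms

1. 0.0ms @ 0 + 290.323ms (3/5)
2. 290.323ms @ 3/5 + 290.323ms (3/5)
3. 580.645ms @ 6/5 + 290.323ms (3/5)
4. 870.968ms @ 9/5 + 290.323ms (3/5)
5. 1161.29ms @ 12/5 + 1016.129ms (21/10)
6. 2177.419ms @ 9/2 + 725.806ms (3/2)
7. 2903.226ms @ 6 + 483.871ms (1)
8. 3387.097ms @ 7 + 483.871ms (1)
9. 3870.968ms @ 8 + 483.871ms (1)
10. 4354.839ms @ 9 + 725.806ms (3/2)
11. 5080.645ms @ 21/2 + 725.806ms (3/2)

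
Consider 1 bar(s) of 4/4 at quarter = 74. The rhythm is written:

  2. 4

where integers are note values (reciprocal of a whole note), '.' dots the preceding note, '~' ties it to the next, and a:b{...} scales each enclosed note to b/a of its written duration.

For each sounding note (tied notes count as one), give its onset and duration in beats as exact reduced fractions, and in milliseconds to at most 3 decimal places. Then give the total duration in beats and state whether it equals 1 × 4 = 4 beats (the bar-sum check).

1) 0.0ms=0b +2432.432ms=3b
2) 2432.432ms=3b +810.811ms=1b
Σ=4b of 4 (74bpm 4/4) — PASS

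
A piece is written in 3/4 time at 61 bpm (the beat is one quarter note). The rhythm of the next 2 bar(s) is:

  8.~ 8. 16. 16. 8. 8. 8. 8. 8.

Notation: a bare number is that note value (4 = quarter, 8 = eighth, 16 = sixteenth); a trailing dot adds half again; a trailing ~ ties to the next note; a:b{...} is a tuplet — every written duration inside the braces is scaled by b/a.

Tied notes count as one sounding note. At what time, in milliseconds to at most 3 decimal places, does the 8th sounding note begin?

note 8 onset = 21/4b = 5163.934ms

1. 0.0ms @ 0 + 1475.41ms (3/2)
2. 1475.41ms @ 3/2 + 368.852ms (3/8)
3. 1844.262ms @ 15/8 + 368.852ms (3/8)
4. 2213.115ms @ 9/4 + 737.705ms (3/4)
5. 2950.82ms @ 3 + 737.705ms (3/4)
6. 3688.525ms @ 15/4 + 737.705ms (3/4)
7. 4426.23ms @ 9/2 + 737.705ms (3/4)
8. 5163.934ms @ 21/4 + 737.705ms (3/4)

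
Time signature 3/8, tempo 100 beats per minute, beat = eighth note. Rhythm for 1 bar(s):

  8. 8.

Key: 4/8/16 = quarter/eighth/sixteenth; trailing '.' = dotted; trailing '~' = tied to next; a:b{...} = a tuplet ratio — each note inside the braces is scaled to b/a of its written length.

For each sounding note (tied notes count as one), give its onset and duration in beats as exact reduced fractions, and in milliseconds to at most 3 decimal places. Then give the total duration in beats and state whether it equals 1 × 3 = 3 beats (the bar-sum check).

1) 0.0ms=0b +900.0ms=3/2b
2) 900.0ms=3/2b +900.0ms=3/2b
Σ=3b of 3 (100bpm 3/8) — PASS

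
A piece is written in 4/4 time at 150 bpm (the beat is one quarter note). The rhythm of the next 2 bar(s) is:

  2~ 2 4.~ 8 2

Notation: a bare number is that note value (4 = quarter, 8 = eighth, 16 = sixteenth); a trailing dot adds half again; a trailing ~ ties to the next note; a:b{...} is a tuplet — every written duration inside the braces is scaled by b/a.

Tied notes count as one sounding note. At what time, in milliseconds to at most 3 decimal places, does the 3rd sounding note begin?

1. 0.0ms @ 0 + 1600.0ms (4)
2. 1600.0ms @ 4 + 800.0ms (2)
3. 2400.0ms @ 6 + 800.0ms (2)

note 3 onset = 6b = 2400.0ms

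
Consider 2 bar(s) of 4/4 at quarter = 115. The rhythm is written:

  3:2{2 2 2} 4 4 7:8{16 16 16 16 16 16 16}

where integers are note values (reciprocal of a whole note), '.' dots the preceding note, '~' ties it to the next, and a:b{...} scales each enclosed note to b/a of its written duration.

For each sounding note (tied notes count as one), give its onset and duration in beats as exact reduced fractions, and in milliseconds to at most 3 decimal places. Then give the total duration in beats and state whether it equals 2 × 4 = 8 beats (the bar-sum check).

1) 0.0ms=0b +695.652ms=4/3b
2) 695.652ms=4/3b +695.652ms=4/3b
3) 1391.304ms=8/3b +695.652ms=4/3b
4) 2086.957ms=4b +521.739ms=1b
5) 2608.696ms=5b +521.739ms=1b
6) 3130.435ms=6b +149.068ms=2/7b
7) 3279.503ms=44/7b +149.068ms=2/7b
8) 3428.571ms=46/7b +149.068ms=2/7b
9) 3577.64ms=48/7b +149.068ms=2/7b
10) 3726.708ms=50/7b +149.068ms=2/7b
11) 3875.776ms=52/7b +149.068ms=2/7b
12) 4024.845ms=54/7b +149.068ms=2/7b
Σ=8b of 8 (115bpm 4/4) — PASS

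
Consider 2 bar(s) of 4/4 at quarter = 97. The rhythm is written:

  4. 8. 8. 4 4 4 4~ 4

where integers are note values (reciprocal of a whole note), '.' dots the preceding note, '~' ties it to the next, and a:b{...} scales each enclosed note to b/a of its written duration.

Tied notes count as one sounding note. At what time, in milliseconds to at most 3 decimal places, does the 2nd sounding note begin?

1. 0.0ms @ 0 + 927.835ms (3/2)
2. 927.835ms @ 3/2 + 463.918ms (3/4)
3. 1391.753ms @ 9/4 + 463.918ms (3/4)
4. 1855.67ms @ 3 + 618.557ms (1)
5. 2474.227ms @ 4 + 618.557ms (1)
6. 3092.784ms @ 5 + 618.557ms (1)
7. 3711.34ms @ 6 + 1237.113ms (2)

note 2 onset = 3/2b = 927.835ms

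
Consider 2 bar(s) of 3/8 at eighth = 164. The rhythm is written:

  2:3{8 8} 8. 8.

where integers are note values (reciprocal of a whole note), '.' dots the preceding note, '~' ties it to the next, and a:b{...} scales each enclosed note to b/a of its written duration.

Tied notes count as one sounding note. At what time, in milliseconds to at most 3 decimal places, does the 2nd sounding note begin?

1. 0.0ms @ 0 + 548.78ms (3/2)
2. 548.78ms @ 3/2 + 548.78ms (3/2)
3. 1097.561ms @ 3 + 548.78ms (3/2)
4. 1646.341ms @ 9/2 + 548.78ms (3/2)

note 2 onset = 3/2b = 548.78ms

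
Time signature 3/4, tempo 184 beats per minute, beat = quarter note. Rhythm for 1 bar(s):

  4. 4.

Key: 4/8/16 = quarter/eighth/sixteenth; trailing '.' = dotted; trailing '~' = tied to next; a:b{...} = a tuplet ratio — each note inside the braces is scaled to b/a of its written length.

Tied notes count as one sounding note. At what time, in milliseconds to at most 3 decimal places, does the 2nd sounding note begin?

note 2 onset = 3/2b = 489.13ms

1. 0.0ms @ 0 + 489.13ms (3/2)
2. 489.13ms @ 3/2 + 489.13ms (3/2)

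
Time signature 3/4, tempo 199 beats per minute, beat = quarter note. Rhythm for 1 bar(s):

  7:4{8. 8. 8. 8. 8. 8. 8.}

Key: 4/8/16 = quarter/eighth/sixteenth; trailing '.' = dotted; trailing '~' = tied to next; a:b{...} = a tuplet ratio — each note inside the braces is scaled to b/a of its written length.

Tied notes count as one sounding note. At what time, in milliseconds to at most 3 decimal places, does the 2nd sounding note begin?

1. 0.0ms @ 0 + 129.218ms (3/7)
2. 129.218ms @ 3/7 + 129.218ms (3/7)
3. 258.435ms @ 6/7 + 129.218ms (3/7)
4. 387.653ms @ 9/7 + 129.218ms (3/7)
5. 516.87ms @ 12/7 + 129.218ms (3/7)
6. 646.088ms @ 15/7 + 129.218ms (3/7)
7. 775.305ms @ 18/7 + 129.218ms (3/7)

note 2 onset = 3/7b = 129.218ms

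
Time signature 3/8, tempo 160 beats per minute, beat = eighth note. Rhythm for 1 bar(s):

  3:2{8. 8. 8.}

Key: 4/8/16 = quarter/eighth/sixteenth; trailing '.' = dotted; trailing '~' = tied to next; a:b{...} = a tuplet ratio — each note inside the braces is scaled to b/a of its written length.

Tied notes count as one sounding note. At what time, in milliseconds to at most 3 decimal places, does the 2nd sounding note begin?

1. 0.0ms @ 0 + 375.0ms (1)
2. 375.0ms @ 1 + 375.0ms (1)
3. 750.0ms @ 2 + 375.0ms (1)

note 2 onset = 1b = 375.0ms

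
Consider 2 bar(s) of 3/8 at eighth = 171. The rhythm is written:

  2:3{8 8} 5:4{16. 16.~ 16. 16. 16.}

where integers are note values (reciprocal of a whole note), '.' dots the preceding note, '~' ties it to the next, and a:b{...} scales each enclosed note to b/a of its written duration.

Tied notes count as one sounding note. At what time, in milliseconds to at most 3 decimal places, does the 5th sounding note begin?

note 5 onset = 24/5b = 1684.211ms

1. 0.0ms @ 0 + 526.316ms (3/2)
2. 526.316ms @ 3/2 + 526.316ms (3/2)
3. 1052.632ms @ 3 + 210.526ms (3/5)
4. 1263.158ms @ 18/5 + 421.053ms (6/5)
5. 1684.211ms @ 24/5 + 210.526ms (3/5)
6. 1894.737ms @ 27/5 + 210.526ms (3/5)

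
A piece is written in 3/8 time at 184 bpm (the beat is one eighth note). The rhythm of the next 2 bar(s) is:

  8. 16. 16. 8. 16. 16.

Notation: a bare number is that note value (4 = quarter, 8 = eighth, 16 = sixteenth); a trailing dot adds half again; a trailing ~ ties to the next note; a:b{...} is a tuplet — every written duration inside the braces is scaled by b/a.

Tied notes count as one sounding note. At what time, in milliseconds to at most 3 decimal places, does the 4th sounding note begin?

1. 0.0ms @ 0 + 489.13ms (3/2)
2. 489.13ms @ 3/2 + 244.565ms (3/4)
3. 733.696ms @ 9/4 + 244.565ms (3/4)
4. 978.261ms @ 3 + 489.13ms (3/2)
5. 1467.391ms @ 9/2 + 244.565ms (3/4)
6. 1711.957ms @ 21/4 + 244.565ms (3/4)

note 4 onset = 3b = 978.261ms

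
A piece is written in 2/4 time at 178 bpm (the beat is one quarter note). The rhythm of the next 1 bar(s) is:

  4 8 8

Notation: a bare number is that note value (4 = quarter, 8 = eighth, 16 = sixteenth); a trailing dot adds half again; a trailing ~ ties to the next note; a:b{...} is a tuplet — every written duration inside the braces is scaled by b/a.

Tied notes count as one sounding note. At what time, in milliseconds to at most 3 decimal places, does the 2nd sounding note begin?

1. 0.0ms @ 0 + 337.079ms (1)
2. 337.079ms @ 1 + 168.539ms (1/2)
3. 505.618ms @ 3/2 + 168.539ms (1/2)

note 2 onset = 1b = 337.079ms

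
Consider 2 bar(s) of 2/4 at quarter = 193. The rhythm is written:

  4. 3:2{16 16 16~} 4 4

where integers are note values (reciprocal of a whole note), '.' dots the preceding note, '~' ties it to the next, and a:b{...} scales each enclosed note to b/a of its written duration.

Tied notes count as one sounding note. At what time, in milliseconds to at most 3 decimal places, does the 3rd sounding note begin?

note 3 onset = 5/3b = 518.135ms

1. 0.0ms @ 0 + 466.321ms (3/2)
2. 466.321ms @ 3/2 + 51.813ms (1/6)
3. 518.135ms @ 5/3 + 51.813ms (1/6)
4. 569.948ms @ 11/6 + 362.694ms (7/6)
5. 932.642ms @ 3 + 310.881ms (1)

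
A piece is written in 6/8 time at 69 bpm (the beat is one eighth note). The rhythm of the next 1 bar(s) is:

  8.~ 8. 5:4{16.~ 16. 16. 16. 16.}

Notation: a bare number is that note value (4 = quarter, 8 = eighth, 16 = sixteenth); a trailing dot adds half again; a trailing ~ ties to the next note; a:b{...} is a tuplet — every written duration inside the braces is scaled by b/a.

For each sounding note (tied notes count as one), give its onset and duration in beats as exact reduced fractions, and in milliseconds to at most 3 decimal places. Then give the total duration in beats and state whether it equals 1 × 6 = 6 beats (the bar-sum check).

1) 0.0ms=0b +2608.696ms=3b
2) 2608.696ms=3b +1043.478ms=6/5b
3) 3652.174ms=21/5b +521.739ms=3/5b
4) 4173.913ms=24/5b +521.739ms=3/5b
5) 4695.652ms=27/5b +521.739ms=3/5b
Σ=6b of 6 (69bpm 6/8) — PASS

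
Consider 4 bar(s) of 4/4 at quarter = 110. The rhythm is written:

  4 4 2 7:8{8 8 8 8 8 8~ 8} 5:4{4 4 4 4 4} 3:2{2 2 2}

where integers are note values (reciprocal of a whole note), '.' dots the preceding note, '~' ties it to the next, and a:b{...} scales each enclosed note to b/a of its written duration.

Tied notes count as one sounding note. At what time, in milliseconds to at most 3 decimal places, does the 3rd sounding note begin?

note 3 onset = 2b = 1090.909ms

1. 0.0ms @ 0 + 545.455ms (1)
2. 545.455ms @ 1 + 545.455ms (1)
3. 1090.909ms @ 2 + 1090.909ms (2)
4. 2181.818ms @ 4 + 311.688ms (4/7)
5. 2493.506ms @ 32/7 + 311.688ms (4/7)
6. 2805.195ms @ 36/7 + 311.688ms (4/7)
7. 3116.883ms @ 40/7 + 311.688ms (4/7)
8. 3428.571ms @ 44/7 + 311.688ms (4/7)
9. 3740.26ms @ 48/7 + 623.377ms (8/7)
10. 4363.636ms @ 8 + 436.364ms (4/5)
11. 4800.0ms @ 44/5 + 436.364ms (4/5)
12. 5236.364ms @ 48/5 + 436.364ms (4/5)
13. 5672.727ms @ 52/5 + 436.364ms (4/5)
14. 6109.091ms @ 56/5 + 436.364ms (4/5)
15. 6545.455ms @ 12 + 727.273ms (4/3)
16. 7272.727ms @ 40/3 + 727.273ms (4/3)
17. 8000.0ms @ 44/3 + 727.273ms (4/3)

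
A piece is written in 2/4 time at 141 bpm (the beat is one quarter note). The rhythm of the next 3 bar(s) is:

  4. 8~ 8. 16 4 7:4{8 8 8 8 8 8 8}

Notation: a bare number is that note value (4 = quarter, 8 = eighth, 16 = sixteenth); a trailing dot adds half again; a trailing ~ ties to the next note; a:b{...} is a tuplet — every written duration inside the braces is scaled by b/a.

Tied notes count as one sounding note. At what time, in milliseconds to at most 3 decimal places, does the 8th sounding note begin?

1. 0.0ms @ 0 + 638.298ms (3/2)
2. 638.298ms @ 3/2 + 531.915ms (5/4)
3. 1170.213ms @ 11/4 + 106.383ms (1/4)
4. 1276.596ms @ 3 + 425.532ms (1)
5. 1702.128ms @ 4 + 121.581ms (2/7)
6. 1823.708ms @ 30/7 + 121.581ms (2/7)
7. 1945.289ms @ 32/7 + 121.581ms (2/7)
8. 2066.869ms @ 34/7 + 121.581ms (2/7)
9. 2188.45ms @ 36/7 + 121.581ms (2/7)
10. 2310.03ms @ 38/7 + 121.581ms (2/7)
11. 2431.611ms @ 40/7 + 121.581ms (2/7)

note 8 onset = 34/7b = 2066.869ms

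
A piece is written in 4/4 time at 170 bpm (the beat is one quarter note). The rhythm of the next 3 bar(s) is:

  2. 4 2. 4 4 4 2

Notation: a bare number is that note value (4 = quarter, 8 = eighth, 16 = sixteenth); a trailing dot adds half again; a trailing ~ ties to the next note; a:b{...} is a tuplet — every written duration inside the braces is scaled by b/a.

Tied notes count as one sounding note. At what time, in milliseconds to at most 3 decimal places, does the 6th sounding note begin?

note 6 onset = 9b = 3176.471ms

1. 0.0ms @ 0 + 1058.824ms (3)
2. 1058.824ms @ 3 + 352.941ms (1)
3. 1411.765ms @ 4 + 1058.824ms (3)
4. 2470.588ms @ 7 + 352.941ms (1)
5. 2823.529ms @ 8 + 352.941ms (1)
6. 3176.471ms @ 9 + 352.941ms (1)
7. 3529.412ms @ 10 + 705.882ms (2)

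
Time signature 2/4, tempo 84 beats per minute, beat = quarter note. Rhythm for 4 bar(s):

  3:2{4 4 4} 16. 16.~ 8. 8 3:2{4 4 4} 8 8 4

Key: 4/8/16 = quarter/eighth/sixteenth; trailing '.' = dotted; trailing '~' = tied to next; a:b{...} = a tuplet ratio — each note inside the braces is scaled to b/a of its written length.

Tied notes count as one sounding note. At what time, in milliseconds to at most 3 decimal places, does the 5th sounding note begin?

1. 0.0ms @ 0 + 476.19ms (2/3)
2. 476.19ms @ 2/3 + 476.19ms (2/3)
3. 952.381ms @ 4/3 + 476.19ms (2/3)
4. 1428.571ms @ 2 + 267.857ms (3/8)
5. 1696.429ms @ 19/8 + 803.571ms (9/8)
6. 2500.0ms @ 7/2 + 357.143ms (1/2)
7. 2857.143ms @ 4 + 476.19ms (2/3)
8. 3333.333ms @ 14/3 + 476.19ms (2/3)
9. 3809.524ms @ 16/3 + 476.19ms (2/3)
10. 4285.714ms @ 6 + 357.143ms (1/2)
11. 4642.857ms @ 13/2 + 357.143ms (1/2)
12. 5000.0ms @ 7 + 714.286ms (1)

note 5 onset = 19/8b = 1696.429ms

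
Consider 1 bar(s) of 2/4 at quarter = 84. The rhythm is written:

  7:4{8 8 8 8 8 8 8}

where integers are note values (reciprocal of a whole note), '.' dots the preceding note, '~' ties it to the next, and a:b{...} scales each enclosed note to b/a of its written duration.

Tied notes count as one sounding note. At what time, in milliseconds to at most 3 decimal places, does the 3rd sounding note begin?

1. 0.0ms @ 0 + 204.082ms (2/7)
2. 204.082ms @ 2/7 + 204.082ms (2/7)
3. 408.163ms @ 4/7 + 204.082ms (2/7)
4. 612.245ms @ 6/7 + 204.082ms (2/7)
5. 816.327ms @ 8/7 + 204.082ms (2/7)
6. 1020.408ms @ 10/7 + 204.082ms (2/7)
7. 1224.49ms @ 12/7 + 204.082ms (2/7)

note 3 onset = 4/7b = 408.163ms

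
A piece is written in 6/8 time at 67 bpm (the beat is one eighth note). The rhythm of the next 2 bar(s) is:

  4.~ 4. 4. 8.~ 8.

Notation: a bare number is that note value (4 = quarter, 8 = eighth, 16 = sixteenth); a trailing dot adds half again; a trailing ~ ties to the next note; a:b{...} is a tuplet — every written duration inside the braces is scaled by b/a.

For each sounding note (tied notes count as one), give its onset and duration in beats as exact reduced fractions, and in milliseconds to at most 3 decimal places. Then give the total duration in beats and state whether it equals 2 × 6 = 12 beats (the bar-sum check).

1) 0.0ms=0b +5373.134ms=6b
2) 5373.134ms=6b +2686.567ms=3b
3) 8059.701ms=9b +2686.567ms=3b
Σ=12b of 12 (67bpm 6/8) — PASS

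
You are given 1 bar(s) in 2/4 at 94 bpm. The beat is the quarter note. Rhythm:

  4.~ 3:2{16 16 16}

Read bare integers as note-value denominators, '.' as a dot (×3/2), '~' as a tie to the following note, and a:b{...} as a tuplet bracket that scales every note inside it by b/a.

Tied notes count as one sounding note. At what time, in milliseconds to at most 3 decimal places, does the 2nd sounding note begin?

note 2 onset = 5/3b = 1063.83ms

1. 0.0ms @ 0 + 1063.83ms (5/3)
2. 1063.83ms @ 5/3 + 106.383ms (1/6)
3. 1170.213ms @ 11/6 + 106.383ms (1/6)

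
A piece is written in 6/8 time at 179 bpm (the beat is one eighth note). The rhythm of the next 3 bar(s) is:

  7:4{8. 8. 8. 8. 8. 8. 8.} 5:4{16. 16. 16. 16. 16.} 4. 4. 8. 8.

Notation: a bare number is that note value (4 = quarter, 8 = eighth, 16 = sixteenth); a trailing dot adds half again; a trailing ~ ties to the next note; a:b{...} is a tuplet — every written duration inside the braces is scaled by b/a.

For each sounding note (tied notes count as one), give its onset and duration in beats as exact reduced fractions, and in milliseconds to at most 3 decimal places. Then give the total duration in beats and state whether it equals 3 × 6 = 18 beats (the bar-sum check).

1) 0.0ms=0b +287.31ms=6/7b
2) 287.31ms=6/7b +287.31ms=6/7b
3) 574.621ms=12/7b +287.31ms=6/7b
4) 861.931ms=18/7b +287.31ms=6/7b
5) 1149.242ms=24/7b +287.31ms=6/7b
6) 1436.552ms=30/7b +287.31ms=6/7b
7) 1723.863ms=36/7b +287.31ms=6/7b
8) 2011.173ms=6b +201.117ms=3/5b
9) 2212.291ms=33/5b +201.117ms=3/5b
10) 2413.408ms=36/5b +201.117ms=3/5b
11) 2614.525ms=39/5b +201.117ms=3/5b
12) 2815.642ms=42/5b +201.117ms=3/5b
13) 3016.76ms=9b +1005.587ms=3b
14) 4022.346ms=12b +1005.587ms=3b
15) 5027.933ms=15b +502.793ms=3/2b
16) 5530.726ms=33/2b +502.793ms=3/2b
Σ=18b of 18 (179bpm 6/8) — PASS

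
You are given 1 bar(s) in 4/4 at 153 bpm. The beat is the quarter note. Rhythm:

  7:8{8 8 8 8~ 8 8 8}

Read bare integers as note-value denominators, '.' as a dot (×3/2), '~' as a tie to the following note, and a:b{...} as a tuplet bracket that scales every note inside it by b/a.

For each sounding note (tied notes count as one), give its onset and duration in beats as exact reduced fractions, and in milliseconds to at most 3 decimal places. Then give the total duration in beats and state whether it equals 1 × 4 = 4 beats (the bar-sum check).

1) 0.0ms=0b +224.09ms=4/7b
2) 224.09ms=4/7b +224.09ms=4/7b
3) 448.179ms=8/7b +224.09ms=4/7b
4) 672.269ms=12/7b +448.179ms=8/7b
5) 1120.448ms=20/7b +224.09ms=4/7b
6) 1344.538ms=24/7b +224.09ms=4/7b
Σ=4b of 4 (153bpm 4/4) — PASS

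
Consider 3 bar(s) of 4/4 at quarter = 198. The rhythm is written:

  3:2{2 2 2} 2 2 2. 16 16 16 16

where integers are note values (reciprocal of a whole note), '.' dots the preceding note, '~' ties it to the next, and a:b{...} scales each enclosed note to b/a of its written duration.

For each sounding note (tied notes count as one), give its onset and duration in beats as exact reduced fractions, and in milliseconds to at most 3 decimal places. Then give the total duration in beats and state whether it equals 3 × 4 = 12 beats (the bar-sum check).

1) 0.0ms=0b +404.04ms=4/3b
2) 404.04ms=4/3b +404.04ms=4/3b
3) 808.081ms=8/3b +404.04ms=4/3b
4) 1212.121ms=4b +606.061ms=2b
5) 1818.182ms=6b +606.061ms=2b
6) 2424.242ms=8b +909.091ms=3b
7) 3333.333ms=11b +75.758ms=1/4b
8) 3409.091ms=45/4b +75.758ms=1/4b
9) 3484.848ms=23/2b +75.758ms=1/4b
10) 3560.606ms=47/4b +75.758ms=1/4b
Σ=12b of 12 (198bpm 4/4) — PASS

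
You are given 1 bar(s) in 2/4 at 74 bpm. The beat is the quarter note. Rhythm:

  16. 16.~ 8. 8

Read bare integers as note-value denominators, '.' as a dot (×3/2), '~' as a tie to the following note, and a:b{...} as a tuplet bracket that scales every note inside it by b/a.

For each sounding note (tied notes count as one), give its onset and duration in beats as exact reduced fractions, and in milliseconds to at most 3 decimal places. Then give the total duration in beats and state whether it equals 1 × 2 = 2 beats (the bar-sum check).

1) 0.0ms=0b +304.054ms=3/8b
2) 304.054ms=3/8b +912.162ms=9/8b
3) 1216.216ms=3/2b +405.405ms=1/2b
Σ=2b of 2 (74bpm 2/4) — PASS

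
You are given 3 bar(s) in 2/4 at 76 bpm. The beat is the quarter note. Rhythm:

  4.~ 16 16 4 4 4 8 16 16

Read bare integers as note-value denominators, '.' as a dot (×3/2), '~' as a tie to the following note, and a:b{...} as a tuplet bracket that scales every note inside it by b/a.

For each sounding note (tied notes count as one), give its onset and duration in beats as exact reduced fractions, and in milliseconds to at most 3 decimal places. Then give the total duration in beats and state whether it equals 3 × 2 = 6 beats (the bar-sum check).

1) 0.0ms=0b +1381.579ms=7/4b
2) 1381.579ms=7/4b +197.368ms=1/4b
3) 1578.947ms=2b +789.474ms=1b
4) 2368.421ms=3b +789.474ms=1b
5) 3157.895ms=4b +789.474ms=1b
6) 3947.368ms=5b +394.737ms=1/2b
7) 4342.105ms=11/2b +197.368ms=1/4b
8) 4539.474ms=23/4b +197.368ms=1/4b
Σ=6b of 6 (76bpm 2/4) — PASS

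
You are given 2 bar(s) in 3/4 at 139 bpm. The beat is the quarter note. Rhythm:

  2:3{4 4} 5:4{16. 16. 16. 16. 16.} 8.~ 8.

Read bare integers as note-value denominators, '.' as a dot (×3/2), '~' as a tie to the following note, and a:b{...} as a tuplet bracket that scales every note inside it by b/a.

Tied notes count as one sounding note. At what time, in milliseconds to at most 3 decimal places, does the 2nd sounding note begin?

1. 0.0ms @ 0 + 647.482ms (3/2)
2. 647.482ms @ 3/2 + 647.482ms (3/2)
3. 1294.964ms @ 3 + 129.496ms (3/10)
4. 1424.46ms @ 33/10 + 129.496ms (3/10)
5. 1553.957ms @ 18/5 + 129.496ms (3/10)
6. 1683.453ms @ 39/10 + 129.496ms (3/10)
7. 1812.95ms @ 21/5 + 129.496ms (3/10)
8. 1942.446ms @ 9/2 + 647.482ms (3/2)

note 2 onset = 3/2b = 647.482ms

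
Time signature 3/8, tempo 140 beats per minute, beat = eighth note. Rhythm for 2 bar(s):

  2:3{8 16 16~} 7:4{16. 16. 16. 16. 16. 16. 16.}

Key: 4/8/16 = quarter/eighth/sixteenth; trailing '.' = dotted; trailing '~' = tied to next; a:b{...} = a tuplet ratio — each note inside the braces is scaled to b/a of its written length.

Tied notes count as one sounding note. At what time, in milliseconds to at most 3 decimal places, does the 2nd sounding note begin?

note 2 onset = 3/2b = 642.857ms

1. 0.0ms @ 0 + 642.857ms (3/2)
2. 642.857ms @ 3/2 + 321.429ms (3/4)
3. 964.286ms @ 9/4 + 505.102ms (33/28)
4. 1469.388ms @ 24/7 + 183.673ms (3/7)
5. 1653.061ms @ 27/7 + 183.673ms (3/7)
6. 1836.735ms @ 30/7 + 183.673ms (3/7)
7. 2020.408ms @ 33/7 + 183.673ms (3/7)
8. 2204.082ms @ 36/7 + 183.673ms (3/7)
9. 2387.755ms @ 39/7 + 183.673ms (3/7)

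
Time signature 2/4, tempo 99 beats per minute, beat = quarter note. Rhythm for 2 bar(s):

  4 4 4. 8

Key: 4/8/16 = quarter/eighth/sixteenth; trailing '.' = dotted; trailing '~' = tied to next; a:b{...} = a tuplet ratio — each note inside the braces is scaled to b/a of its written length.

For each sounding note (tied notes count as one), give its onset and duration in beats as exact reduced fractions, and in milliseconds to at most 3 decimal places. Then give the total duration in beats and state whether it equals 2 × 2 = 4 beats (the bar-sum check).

1) 0.0ms=0b +606.061ms=1b
2) 606.061ms=1b +606.061ms=1b
3) 1212.121ms=2b +909.091ms=3/2b
4) 2121.212ms=7/2b +303.03ms=1/2b
Σ=4b of 4 (99bpm 2/4) — PASS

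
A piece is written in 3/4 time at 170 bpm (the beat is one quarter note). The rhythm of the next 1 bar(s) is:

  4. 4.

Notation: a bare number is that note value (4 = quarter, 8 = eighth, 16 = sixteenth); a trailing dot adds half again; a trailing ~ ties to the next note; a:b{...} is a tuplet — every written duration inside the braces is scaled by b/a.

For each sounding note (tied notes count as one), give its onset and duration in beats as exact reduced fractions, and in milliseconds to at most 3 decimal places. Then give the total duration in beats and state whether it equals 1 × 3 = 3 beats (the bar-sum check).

1) 0.0ms=0b +529.412ms=3/2b
2) 529.412ms=3/2b +529.412ms=3/2b
Σ=3b of 3 (170bpm 3/4) — PASS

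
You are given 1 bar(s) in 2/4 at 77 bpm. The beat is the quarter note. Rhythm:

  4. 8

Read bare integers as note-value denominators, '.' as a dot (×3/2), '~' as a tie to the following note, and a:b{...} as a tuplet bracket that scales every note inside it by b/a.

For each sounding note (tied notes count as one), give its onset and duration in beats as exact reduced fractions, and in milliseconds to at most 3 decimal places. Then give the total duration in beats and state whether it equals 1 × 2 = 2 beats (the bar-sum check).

1) 0.0ms=0b +1168.831ms=3/2b
2) 1168.831ms=3/2b +389.61ms=1/2b
Σ=2b of 2 (77bpm 2/4) — PASS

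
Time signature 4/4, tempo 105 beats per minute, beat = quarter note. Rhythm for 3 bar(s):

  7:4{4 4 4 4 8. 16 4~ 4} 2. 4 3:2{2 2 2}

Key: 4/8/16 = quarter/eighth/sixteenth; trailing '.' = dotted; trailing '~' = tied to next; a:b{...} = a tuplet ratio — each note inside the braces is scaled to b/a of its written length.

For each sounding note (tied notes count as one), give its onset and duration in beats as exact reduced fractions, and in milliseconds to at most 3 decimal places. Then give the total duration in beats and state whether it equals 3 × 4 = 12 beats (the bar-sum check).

1) 0.0ms=0b +326.531ms=4/7b
2) 326.531ms=4/7b +326.531ms=4/7b
3) 653.061ms=8/7b +326.531ms=4/7b
4) 979.592ms=12/7b +326.531ms=4/7b
5) 1306.122ms=16/7b +244.898ms=3/7b
6) 1551.02ms=19/7b +81.633ms=1/7b
7) 1632.653ms=20/7b +653.061ms=8/7b
8) 2285.714ms=4b +1714.286ms=3b
9) 4000.0ms=7b +571.429ms=1b
10) 4571.429ms=8b +761.905ms=4/3b
11) 5333.333ms=28/3b +761.905ms=4/3b
12) 6095.238ms=32/3b +761.905ms=4/3b
Σ=12b of 12 (105bpm 4/4) — PASS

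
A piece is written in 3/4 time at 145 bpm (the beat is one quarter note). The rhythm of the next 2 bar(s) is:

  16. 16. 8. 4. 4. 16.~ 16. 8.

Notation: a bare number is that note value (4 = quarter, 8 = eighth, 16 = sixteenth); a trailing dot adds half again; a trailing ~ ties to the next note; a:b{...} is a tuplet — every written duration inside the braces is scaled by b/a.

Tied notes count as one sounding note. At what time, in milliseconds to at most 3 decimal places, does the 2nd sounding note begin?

note 2 onset = 3/8b = 155.172ms

1. 0.0ms @ 0 + 155.172ms (3/8)
2. 155.172ms @ 3/8 + 155.172ms (3/8)
3. 310.345ms @ 3/4 + 310.345ms (3/4)
4. 620.69ms @ 3/2 + 620.69ms (3/2)
5. 1241.379ms @ 3 + 620.69ms (3/2)
6. 1862.069ms @ 9/2 + 310.345ms (3/4)
7. 2172.414ms @ 21/4 + 310.345ms (3/4)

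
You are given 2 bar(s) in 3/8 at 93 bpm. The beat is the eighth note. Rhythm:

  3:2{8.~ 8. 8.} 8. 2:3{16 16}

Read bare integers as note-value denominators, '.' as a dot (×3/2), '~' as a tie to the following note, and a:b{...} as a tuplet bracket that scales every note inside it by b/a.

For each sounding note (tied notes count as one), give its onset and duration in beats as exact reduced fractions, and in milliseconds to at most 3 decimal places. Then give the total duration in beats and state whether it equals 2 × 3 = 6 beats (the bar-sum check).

1) 0.0ms=0b +1290.323ms=2b
2) 1290.323ms=2b +645.161ms=1b
3) 1935.484ms=3b +967.742ms=3/2b
4) 2903.226ms=9/2b +483.871ms=3/4b
5) 3387.097ms=21/4b +483.871ms=3/4b
Σ=6b of 6 (93bpm 3/8) — PASS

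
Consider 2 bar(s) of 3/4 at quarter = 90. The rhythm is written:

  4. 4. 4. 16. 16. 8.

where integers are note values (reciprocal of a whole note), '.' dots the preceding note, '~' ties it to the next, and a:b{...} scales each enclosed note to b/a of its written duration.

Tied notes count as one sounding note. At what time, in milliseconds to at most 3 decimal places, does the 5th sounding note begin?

1. 0.0ms @ 0 + 1000.0ms (3/2)
2. 1000.0ms @ 3/2 + 1000.0ms (3/2)
3. 2000.0ms @ 3 + 1000.0ms (3/2)
4. 3000.0ms @ 9/2 + 250.0ms (3/8)
5. 3250.0ms @ 39/8 + 250.0ms (3/8)
6. 3500.0ms @ 21/4 + 500.0ms (3/4)

note 5 onset = 39/8b = 3250.0ms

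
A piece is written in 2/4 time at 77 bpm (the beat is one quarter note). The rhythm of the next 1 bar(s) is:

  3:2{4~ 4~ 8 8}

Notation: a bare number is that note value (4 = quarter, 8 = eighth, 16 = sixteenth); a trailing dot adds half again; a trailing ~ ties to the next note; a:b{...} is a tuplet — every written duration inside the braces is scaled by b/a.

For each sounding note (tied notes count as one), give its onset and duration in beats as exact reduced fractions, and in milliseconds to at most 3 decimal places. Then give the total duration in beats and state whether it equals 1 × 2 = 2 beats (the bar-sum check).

1) 0.0ms=0b +1298.701ms=5/3b
2) 1298.701ms=5/3b +259.74ms=1/3b
Σ=2b of 2 (77bpm 2/4) — PASS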